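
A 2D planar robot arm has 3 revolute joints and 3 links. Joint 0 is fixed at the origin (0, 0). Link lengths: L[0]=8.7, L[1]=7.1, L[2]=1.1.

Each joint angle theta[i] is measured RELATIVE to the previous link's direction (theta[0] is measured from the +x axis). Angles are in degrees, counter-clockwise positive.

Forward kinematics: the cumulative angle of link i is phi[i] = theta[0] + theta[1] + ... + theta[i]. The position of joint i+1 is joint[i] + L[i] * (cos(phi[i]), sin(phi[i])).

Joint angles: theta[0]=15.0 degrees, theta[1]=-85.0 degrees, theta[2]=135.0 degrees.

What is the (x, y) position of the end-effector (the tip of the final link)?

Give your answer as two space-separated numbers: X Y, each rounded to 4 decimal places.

Answer: 11.2968 -3.4232

Derivation:
joint[0] = (0.0000, 0.0000)  (base)
link 0: phi[0] = 15 = 15 deg
  cos(15 deg) = 0.9659, sin(15 deg) = 0.2588
  joint[1] = (0.0000, 0.0000) + 8.7 * (0.9659, 0.2588) = (0.0000 + 8.4036, 0.0000 + 2.2517) = (8.4036, 2.2517)
link 1: phi[1] = 15 + -85 = -70 deg
  cos(-70 deg) = 0.3420, sin(-70 deg) = -0.9397
  joint[2] = (8.4036, 2.2517) + 7.1 * (0.3420, -0.9397) = (8.4036 + 2.4283, 2.2517 + -6.6718) = (10.8319, -4.4201)
link 2: phi[2] = 15 + -85 + 135 = 65 deg
  cos(65 deg) = 0.4226, sin(65 deg) = 0.9063
  joint[3] = (10.8319, -4.4201) + 1.1 * (0.4226, 0.9063) = (10.8319 + 0.4649, -4.4201 + 0.9969) = (11.2968, -3.4232)
End effector: (11.2968, -3.4232)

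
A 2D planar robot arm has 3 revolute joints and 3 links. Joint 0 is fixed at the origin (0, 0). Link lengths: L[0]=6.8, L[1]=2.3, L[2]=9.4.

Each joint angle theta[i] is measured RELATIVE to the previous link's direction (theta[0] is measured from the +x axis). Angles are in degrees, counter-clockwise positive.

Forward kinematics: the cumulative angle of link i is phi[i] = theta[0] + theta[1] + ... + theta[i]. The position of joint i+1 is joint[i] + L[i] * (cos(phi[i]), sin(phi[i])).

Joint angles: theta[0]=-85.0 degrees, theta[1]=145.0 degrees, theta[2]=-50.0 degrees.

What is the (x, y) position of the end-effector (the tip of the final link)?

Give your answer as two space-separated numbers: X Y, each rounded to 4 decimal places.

joint[0] = (0.0000, 0.0000)  (base)
link 0: phi[0] = -85 = -85 deg
  cos(-85 deg) = 0.0872, sin(-85 deg) = -0.9962
  joint[1] = (0.0000, 0.0000) + 6.8 * (0.0872, -0.9962) = (0.0000 + 0.5927, 0.0000 + -6.7741) = (0.5927, -6.7741)
link 1: phi[1] = -85 + 145 = 60 deg
  cos(60 deg) = 0.5000, sin(60 deg) = 0.8660
  joint[2] = (0.5927, -6.7741) + 2.3 * (0.5000, 0.8660) = (0.5927 + 1.1500, -6.7741 + 1.9919) = (1.7427, -4.7823)
link 2: phi[2] = -85 + 145 + -50 = 10 deg
  cos(10 deg) = 0.9848, sin(10 deg) = 0.1736
  joint[3] = (1.7427, -4.7823) + 9.4 * (0.9848, 0.1736) = (1.7427 + 9.2572, -4.7823 + 1.6323) = (10.9999, -3.1500)
End effector: (10.9999, -3.1500)

Answer: 10.9999 -3.1500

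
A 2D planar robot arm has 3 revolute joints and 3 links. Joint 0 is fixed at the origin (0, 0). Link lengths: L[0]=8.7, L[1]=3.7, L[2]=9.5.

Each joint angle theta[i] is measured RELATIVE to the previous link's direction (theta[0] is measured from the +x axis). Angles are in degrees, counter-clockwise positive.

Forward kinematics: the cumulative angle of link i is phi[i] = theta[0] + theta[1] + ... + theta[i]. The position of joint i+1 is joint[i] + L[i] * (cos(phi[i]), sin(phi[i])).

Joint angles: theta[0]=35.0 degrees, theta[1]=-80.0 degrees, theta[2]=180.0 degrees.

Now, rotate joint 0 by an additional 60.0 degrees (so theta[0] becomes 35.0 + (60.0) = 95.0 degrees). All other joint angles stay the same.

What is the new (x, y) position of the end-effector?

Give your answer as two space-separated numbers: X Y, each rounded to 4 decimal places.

Answer: -6.3606 7.1657

Derivation:
joint[0] = (0.0000, 0.0000)  (base)
link 0: phi[0] = 95 = 95 deg
  cos(95 deg) = -0.0872, sin(95 deg) = 0.9962
  joint[1] = (0.0000, 0.0000) + 8.7 * (-0.0872, 0.9962) = (0.0000 + -0.7583, 0.0000 + 8.6669) = (-0.7583, 8.6669)
link 1: phi[1] = 95 + -80 = 15 deg
  cos(15 deg) = 0.9659, sin(15 deg) = 0.2588
  joint[2] = (-0.7583, 8.6669) + 3.7 * (0.9659, 0.2588) = (-0.7583 + 3.5739, 8.6669 + 0.9576) = (2.8157, 9.6245)
link 2: phi[2] = 95 + -80 + 180 = 195 deg
  cos(195 deg) = -0.9659, sin(195 deg) = -0.2588
  joint[3] = (2.8157, 9.6245) + 9.5 * (-0.9659, -0.2588) = (2.8157 + -9.1763, 9.6245 + -2.4588) = (-6.3606, 7.1657)
End effector: (-6.3606, 7.1657)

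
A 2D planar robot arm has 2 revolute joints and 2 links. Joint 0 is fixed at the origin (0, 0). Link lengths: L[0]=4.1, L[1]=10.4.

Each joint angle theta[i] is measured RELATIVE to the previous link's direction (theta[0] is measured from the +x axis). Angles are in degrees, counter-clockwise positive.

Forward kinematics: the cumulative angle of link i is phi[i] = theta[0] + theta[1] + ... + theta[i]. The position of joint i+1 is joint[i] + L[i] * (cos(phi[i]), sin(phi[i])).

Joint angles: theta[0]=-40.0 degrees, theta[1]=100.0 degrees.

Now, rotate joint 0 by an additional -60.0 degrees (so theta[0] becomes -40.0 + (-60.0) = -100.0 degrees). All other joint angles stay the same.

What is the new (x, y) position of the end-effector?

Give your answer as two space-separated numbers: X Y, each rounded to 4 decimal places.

joint[0] = (0.0000, 0.0000)  (base)
link 0: phi[0] = -100 = -100 deg
  cos(-100 deg) = -0.1736, sin(-100 deg) = -0.9848
  joint[1] = (0.0000, 0.0000) + 4.1 * (-0.1736, -0.9848) = (0.0000 + -0.7120, 0.0000 + -4.0377) = (-0.7120, -4.0377)
link 1: phi[1] = -100 + 100 = 0 deg
  cos(0 deg) = 1.0000, sin(0 deg) = 0.0000
  joint[2] = (-0.7120, -4.0377) + 10.4 * (1.0000, 0.0000) = (-0.7120 + 10.4000, -4.0377 + 0.0000) = (9.6880, -4.0377)
End effector: (9.6880, -4.0377)

Answer: 9.6880 -4.0377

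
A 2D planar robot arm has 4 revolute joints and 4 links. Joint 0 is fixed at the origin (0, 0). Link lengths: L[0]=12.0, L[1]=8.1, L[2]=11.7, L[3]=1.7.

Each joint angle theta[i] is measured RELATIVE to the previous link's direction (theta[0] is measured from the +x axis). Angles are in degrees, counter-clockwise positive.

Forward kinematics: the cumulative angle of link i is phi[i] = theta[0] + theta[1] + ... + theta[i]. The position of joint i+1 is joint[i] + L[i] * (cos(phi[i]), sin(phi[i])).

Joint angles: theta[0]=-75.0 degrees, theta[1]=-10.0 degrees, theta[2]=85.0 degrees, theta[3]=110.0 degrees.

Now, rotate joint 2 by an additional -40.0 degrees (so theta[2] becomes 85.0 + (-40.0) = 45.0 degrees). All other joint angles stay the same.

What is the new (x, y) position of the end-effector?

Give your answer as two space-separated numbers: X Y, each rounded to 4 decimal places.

Answer: 13.3559 -25.5834

Derivation:
joint[0] = (0.0000, 0.0000)  (base)
link 0: phi[0] = -75 = -75 deg
  cos(-75 deg) = 0.2588, sin(-75 deg) = -0.9659
  joint[1] = (0.0000, 0.0000) + 12 * (0.2588, -0.9659) = (0.0000 + 3.1058, 0.0000 + -11.5911) = (3.1058, -11.5911)
link 1: phi[1] = -75 + -10 = -85 deg
  cos(-85 deg) = 0.0872, sin(-85 deg) = -0.9962
  joint[2] = (3.1058, -11.5911) + 8.1 * (0.0872, -0.9962) = (3.1058 + 0.7060, -11.5911 + -8.0692) = (3.8118, -19.6603)
link 2: phi[2] = -75 + -10 + 45 = -40 deg
  cos(-40 deg) = 0.7660, sin(-40 deg) = -0.6428
  joint[3] = (3.8118, -19.6603) + 11.7 * (0.7660, -0.6428) = (3.8118 + 8.9627, -19.6603 + -7.5206) = (12.7745, -27.1809)
link 3: phi[3] = -75 + -10 + 45 + 110 = 70 deg
  cos(70 deg) = 0.3420, sin(70 deg) = 0.9397
  joint[4] = (12.7745, -27.1809) + 1.7 * (0.3420, 0.9397) = (12.7745 + 0.5814, -27.1809 + 1.5975) = (13.3559, -25.5834)
End effector: (13.3559, -25.5834)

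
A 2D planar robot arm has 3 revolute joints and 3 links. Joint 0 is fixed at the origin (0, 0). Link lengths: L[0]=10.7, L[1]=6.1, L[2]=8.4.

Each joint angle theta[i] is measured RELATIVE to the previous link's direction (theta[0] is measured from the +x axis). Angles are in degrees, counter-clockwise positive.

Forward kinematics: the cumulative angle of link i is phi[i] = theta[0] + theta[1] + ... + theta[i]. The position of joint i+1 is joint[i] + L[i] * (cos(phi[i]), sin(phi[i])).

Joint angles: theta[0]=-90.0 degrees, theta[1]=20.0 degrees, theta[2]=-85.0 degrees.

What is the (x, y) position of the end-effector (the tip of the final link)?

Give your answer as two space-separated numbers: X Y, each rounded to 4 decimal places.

joint[0] = (0.0000, 0.0000)  (base)
link 0: phi[0] = -90 = -90 deg
  cos(-90 deg) = 0.0000, sin(-90 deg) = -1.0000
  joint[1] = (0.0000, 0.0000) + 10.7 * (0.0000, -1.0000) = (0.0000 + 0.0000, 0.0000 + -10.7000) = (0.0000, -10.7000)
link 1: phi[1] = -90 + 20 = -70 deg
  cos(-70 deg) = 0.3420, sin(-70 deg) = -0.9397
  joint[2] = (0.0000, -10.7000) + 6.1 * (0.3420, -0.9397) = (0.0000 + 2.0863, -10.7000 + -5.7321) = (2.0863, -16.4321)
link 2: phi[2] = -90 + 20 + -85 = -155 deg
  cos(-155 deg) = -0.9063, sin(-155 deg) = -0.4226
  joint[3] = (2.0863, -16.4321) + 8.4 * (-0.9063, -0.4226) = (2.0863 + -7.6130, -16.4321 + -3.5500) = (-5.5267, -19.9821)
End effector: (-5.5267, -19.9821)

Answer: -5.5267 -19.9821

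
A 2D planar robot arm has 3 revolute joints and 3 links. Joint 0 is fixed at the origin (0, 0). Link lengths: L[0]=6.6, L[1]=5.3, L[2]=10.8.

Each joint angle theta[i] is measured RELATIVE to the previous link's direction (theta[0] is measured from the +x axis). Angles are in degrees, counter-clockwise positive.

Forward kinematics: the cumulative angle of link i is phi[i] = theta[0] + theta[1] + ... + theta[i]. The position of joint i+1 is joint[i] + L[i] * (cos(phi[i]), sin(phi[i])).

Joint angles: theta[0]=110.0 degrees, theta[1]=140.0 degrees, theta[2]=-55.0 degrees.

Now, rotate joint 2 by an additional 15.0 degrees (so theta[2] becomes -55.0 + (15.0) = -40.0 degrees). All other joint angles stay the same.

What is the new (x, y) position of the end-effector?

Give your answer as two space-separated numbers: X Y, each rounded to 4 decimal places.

joint[0] = (0.0000, 0.0000)  (base)
link 0: phi[0] = 110 = 110 deg
  cos(110 deg) = -0.3420, sin(110 deg) = 0.9397
  joint[1] = (0.0000, 0.0000) + 6.6 * (-0.3420, 0.9397) = (0.0000 + -2.2573, 0.0000 + 6.2020) = (-2.2573, 6.2020)
link 1: phi[1] = 110 + 140 = 250 deg
  cos(250 deg) = -0.3420, sin(250 deg) = -0.9397
  joint[2] = (-2.2573, 6.2020) + 5.3 * (-0.3420, -0.9397) = (-2.2573 + -1.8127, 6.2020 + -4.9804) = (-4.0700, 1.2216)
link 2: phi[2] = 110 + 140 + -40 = 210 deg
  cos(210 deg) = -0.8660, sin(210 deg) = -0.5000
  joint[3] = (-4.0700, 1.2216) + 10.8 * (-0.8660, -0.5000) = (-4.0700 + -9.3531, 1.2216 + -5.4000) = (-13.4231, -4.1784)
End effector: (-13.4231, -4.1784)

Answer: -13.4231 -4.1784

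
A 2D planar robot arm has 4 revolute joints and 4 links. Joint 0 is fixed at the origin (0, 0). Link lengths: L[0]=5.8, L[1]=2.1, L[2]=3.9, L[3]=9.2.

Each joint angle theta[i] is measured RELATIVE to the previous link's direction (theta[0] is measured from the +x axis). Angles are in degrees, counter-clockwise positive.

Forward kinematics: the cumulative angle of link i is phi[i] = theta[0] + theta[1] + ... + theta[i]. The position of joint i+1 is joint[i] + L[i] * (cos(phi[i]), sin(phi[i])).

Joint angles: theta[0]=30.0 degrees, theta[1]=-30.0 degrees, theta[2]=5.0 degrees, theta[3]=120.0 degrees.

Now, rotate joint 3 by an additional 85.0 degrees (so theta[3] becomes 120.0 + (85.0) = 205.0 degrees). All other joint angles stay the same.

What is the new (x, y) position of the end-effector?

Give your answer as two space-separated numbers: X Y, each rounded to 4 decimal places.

Answer: 3.0407 -1.3601

Derivation:
joint[0] = (0.0000, 0.0000)  (base)
link 0: phi[0] = 30 = 30 deg
  cos(30 deg) = 0.8660, sin(30 deg) = 0.5000
  joint[1] = (0.0000, 0.0000) + 5.8 * (0.8660, 0.5000) = (0.0000 + 5.0229, 0.0000 + 2.9000) = (5.0229, 2.9000)
link 1: phi[1] = 30 + -30 = 0 deg
  cos(0 deg) = 1.0000, sin(0 deg) = 0.0000
  joint[2] = (5.0229, 2.9000) + 2.1 * (1.0000, 0.0000) = (5.0229 + 2.1000, 2.9000 + 0.0000) = (7.1229, 2.9000)
link 2: phi[2] = 30 + -30 + 5 = 5 deg
  cos(5 deg) = 0.9962, sin(5 deg) = 0.0872
  joint[3] = (7.1229, 2.9000) + 3.9 * (0.9962, 0.0872) = (7.1229 + 3.8852, 2.9000 + 0.3399) = (11.0081, 3.2399)
link 3: phi[3] = 30 + -30 + 5 + 205 = 210 deg
  cos(210 deg) = -0.8660, sin(210 deg) = -0.5000
  joint[4] = (11.0081, 3.2399) + 9.2 * (-0.8660, -0.5000) = (11.0081 + -7.9674, 3.2399 + -4.6000) = (3.0407, -1.3601)
End effector: (3.0407, -1.3601)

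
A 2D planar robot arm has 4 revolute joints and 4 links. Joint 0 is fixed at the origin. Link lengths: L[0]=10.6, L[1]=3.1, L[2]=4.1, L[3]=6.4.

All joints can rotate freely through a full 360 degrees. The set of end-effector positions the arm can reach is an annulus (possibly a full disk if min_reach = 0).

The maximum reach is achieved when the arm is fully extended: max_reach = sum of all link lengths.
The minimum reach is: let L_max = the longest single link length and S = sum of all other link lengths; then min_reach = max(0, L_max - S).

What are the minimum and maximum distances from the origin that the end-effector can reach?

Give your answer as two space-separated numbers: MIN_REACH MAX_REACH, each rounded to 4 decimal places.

Link lengths: [10.6, 3.1, 4.1, 6.4]
max_reach = 10.6 + 3.1 + 4.1 + 6.4 = 24.2
L_max = max([10.6, 3.1, 4.1, 6.4]) = 10.6
S (sum of others) = 24.2 - 10.6 = 13.6
min_reach = max(0, 10.6 - 13.6) = max(0, -3) = 0

Answer: 0.0000 24.2000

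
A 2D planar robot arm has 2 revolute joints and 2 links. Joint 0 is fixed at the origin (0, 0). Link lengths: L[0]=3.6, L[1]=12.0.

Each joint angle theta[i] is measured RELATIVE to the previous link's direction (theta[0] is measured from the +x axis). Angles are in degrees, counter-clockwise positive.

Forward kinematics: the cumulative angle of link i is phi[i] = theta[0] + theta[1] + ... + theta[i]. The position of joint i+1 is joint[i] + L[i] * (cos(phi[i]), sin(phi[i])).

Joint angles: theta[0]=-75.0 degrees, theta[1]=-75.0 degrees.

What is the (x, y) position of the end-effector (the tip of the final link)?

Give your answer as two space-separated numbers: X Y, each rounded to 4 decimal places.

Answer: -9.4606 -9.4773

Derivation:
joint[0] = (0.0000, 0.0000)  (base)
link 0: phi[0] = -75 = -75 deg
  cos(-75 deg) = 0.2588, sin(-75 deg) = -0.9659
  joint[1] = (0.0000, 0.0000) + 3.6 * (0.2588, -0.9659) = (0.0000 + 0.9317, 0.0000 + -3.4773) = (0.9317, -3.4773)
link 1: phi[1] = -75 + -75 = -150 deg
  cos(-150 deg) = -0.8660, sin(-150 deg) = -0.5000
  joint[2] = (0.9317, -3.4773) + 12 * (-0.8660, -0.5000) = (0.9317 + -10.3923, -3.4773 + -6.0000) = (-9.4606, -9.4773)
End effector: (-9.4606, -9.4773)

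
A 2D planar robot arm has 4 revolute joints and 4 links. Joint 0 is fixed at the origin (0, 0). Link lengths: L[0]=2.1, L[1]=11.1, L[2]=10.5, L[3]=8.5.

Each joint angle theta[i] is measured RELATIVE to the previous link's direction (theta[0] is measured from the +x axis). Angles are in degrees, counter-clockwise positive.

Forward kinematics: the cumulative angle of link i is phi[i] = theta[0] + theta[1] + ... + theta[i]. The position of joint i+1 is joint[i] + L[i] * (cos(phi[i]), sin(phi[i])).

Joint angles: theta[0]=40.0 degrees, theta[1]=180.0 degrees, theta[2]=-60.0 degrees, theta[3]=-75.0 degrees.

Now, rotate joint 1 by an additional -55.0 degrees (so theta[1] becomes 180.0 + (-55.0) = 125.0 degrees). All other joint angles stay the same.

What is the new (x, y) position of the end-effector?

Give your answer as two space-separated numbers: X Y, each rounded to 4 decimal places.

joint[0] = (0.0000, 0.0000)  (base)
link 0: phi[0] = 40 = 40 deg
  cos(40 deg) = 0.7660, sin(40 deg) = 0.6428
  joint[1] = (0.0000, 0.0000) + 2.1 * (0.7660, 0.6428) = (0.0000 + 1.6087, 0.0000 + 1.3499) = (1.6087, 1.3499)
link 1: phi[1] = 40 + 125 = 165 deg
  cos(165 deg) = -0.9659, sin(165 deg) = 0.2588
  joint[2] = (1.6087, 1.3499) + 11.1 * (-0.9659, 0.2588) = (1.6087 + -10.7218, 1.3499 + 2.8729) = (-9.1131, 4.2227)
link 2: phi[2] = 40 + 125 + -60 = 105 deg
  cos(105 deg) = -0.2588, sin(105 deg) = 0.9659
  joint[3] = (-9.1131, 4.2227) + 10.5 * (-0.2588, 0.9659) = (-9.1131 + -2.7176, 4.2227 + 10.1422) = (-11.8307, 14.3650)
link 3: phi[3] = 40 + 125 + -60 + -75 = 30 deg
  cos(30 deg) = 0.8660, sin(30 deg) = 0.5000
  joint[4] = (-11.8307, 14.3650) + 8.5 * (0.8660, 0.5000) = (-11.8307 + 7.3612, 14.3650 + 4.2500) = (-4.4695, 18.6150)
End effector: (-4.4695, 18.6150)

Answer: -4.4695 18.6150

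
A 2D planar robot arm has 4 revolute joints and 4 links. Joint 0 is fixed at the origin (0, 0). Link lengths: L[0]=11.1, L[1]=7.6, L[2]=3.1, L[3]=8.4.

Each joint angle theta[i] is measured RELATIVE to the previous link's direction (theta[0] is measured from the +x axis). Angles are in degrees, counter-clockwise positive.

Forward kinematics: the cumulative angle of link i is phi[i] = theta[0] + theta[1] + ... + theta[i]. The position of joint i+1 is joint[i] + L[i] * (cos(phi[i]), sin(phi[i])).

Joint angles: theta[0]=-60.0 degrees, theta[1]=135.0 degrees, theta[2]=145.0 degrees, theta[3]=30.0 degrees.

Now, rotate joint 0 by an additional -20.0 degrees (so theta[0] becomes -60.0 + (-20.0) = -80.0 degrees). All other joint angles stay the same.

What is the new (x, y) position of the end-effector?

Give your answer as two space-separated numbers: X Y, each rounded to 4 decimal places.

joint[0] = (0.0000, 0.0000)  (base)
link 0: phi[0] = -80 = -80 deg
  cos(-80 deg) = 0.1736, sin(-80 deg) = -0.9848
  joint[1] = (0.0000, 0.0000) + 11.1 * (0.1736, -0.9848) = (0.0000 + 1.9275, 0.0000 + -10.9314) = (1.9275, -10.9314)
link 1: phi[1] = -80 + 135 = 55 deg
  cos(55 deg) = 0.5736, sin(55 deg) = 0.8192
  joint[2] = (1.9275, -10.9314) + 7.6 * (0.5736, 0.8192) = (1.9275 + 4.3592, -10.9314 + 6.2256) = (6.2867, -4.7058)
link 2: phi[2] = -80 + 135 + 145 = 200 deg
  cos(200 deg) = -0.9397, sin(200 deg) = -0.3420
  joint[3] = (6.2867, -4.7058) + 3.1 * (-0.9397, -0.3420) = (6.2867 + -2.9130, -4.7058 + -1.0603) = (3.3736, -5.7661)
link 3: phi[3] = -80 + 135 + 145 + 30 = 230 deg
  cos(230 deg) = -0.6428, sin(230 deg) = -0.7660
  joint[4] = (3.3736, -5.7661) + 8.4 * (-0.6428, -0.7660) = (3.3736 + -5.3994, -5.7661 + -6.4348) = (-2.0258, -12.2008)
End effector: (-2.0258, -12.2008)

Answer: -2.0258 -12.2008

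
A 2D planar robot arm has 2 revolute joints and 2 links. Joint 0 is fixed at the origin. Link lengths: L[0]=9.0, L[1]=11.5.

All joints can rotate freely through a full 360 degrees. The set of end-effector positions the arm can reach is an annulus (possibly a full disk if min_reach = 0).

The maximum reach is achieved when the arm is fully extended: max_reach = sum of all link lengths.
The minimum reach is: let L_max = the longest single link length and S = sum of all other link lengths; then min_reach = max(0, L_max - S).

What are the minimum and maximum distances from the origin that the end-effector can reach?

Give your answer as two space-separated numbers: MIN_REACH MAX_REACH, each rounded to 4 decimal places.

Link lengths: [9.0, 11.5]
max_reach = 9 + 11.5 = 20.5
L_max = max([9.0, 11.5]) = 11.5
S (sum of others) = 20.5 - 11.5 = 9
min_reach = max(0, 11.5 - 9) = max(0, 2.5) = 2.5

Answer: 2.5000 20.5000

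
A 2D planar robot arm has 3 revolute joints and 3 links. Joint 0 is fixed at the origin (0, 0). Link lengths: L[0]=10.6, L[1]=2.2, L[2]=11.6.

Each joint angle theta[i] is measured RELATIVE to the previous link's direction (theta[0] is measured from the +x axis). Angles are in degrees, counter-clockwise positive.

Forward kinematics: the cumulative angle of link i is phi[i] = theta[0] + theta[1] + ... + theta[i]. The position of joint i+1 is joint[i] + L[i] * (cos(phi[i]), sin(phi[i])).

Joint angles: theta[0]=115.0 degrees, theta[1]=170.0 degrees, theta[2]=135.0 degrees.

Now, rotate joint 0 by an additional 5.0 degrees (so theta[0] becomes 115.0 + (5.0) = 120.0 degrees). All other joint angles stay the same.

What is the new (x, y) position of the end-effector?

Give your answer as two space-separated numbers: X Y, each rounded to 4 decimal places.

joint[0] = (0.0000, 0.0000)  (base)
link 0: phi[0] = 120 = 120 deg
  cos(120 deg) = -0.5000, sin(120 deg) = 0.8660
  joint[1] = (0.0000, 0.0000) + 10.6 * (-0.5000, 0.8660) = (0.0000 + -5.3000, 0.0000 + 9.1799) = (-5.3000, 9.1799)
link 1: phi[1] = 120 + 170 = 290 deg
  cos(290 deg) = 0.3420, sin(290 deg) = -0.9397
  joint[2] = (-5.3000, 9.1799) + 2.2 * (0.3420, -0.9397) = (-5.3000 + 0.7524, 9.1799 + -2.0673) = (-4.5476, 7.1125)
link 2: phi[2] = 120 + 170 + 135 = 425 deg
  cos(425 deg) = 0.4226, sin(425 deg) = 0.9063
  joint[3] = (-4.5476, 7.1125) + 11.6 * (0.4226, 0.9063) = (-4.5476 + 4.9024, 7.1125 + 10.5132) = (0.3548, 17.6257)
End effector: (0.3548, 17.6257)

Answer: 0.3548 17.6257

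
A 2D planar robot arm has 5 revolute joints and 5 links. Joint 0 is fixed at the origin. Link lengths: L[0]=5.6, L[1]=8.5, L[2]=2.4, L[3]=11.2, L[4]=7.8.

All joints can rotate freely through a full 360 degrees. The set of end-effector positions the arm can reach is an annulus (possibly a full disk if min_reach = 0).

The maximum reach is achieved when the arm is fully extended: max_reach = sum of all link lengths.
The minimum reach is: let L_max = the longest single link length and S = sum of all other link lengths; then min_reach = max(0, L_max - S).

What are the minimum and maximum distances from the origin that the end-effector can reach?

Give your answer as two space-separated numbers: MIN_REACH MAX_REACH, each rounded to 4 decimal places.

Answer: 0.0000 35.5000

Derivation:
Link lengths: [5.6, 8.5, 2.4, 11.2, 7.8]
max_reach = 5.6 + 8.5 + 2.4 + 11.2 + 7.8 = 35.5
L_max = max([5.6, 8.5, 2.4, 11.2, 7.8]) = 11.2
S (sum of others) = 35.5 - 11.2 = 24.3
min_reach = max(0, 11.2 - 24.3) = max(0, -13.1) = 0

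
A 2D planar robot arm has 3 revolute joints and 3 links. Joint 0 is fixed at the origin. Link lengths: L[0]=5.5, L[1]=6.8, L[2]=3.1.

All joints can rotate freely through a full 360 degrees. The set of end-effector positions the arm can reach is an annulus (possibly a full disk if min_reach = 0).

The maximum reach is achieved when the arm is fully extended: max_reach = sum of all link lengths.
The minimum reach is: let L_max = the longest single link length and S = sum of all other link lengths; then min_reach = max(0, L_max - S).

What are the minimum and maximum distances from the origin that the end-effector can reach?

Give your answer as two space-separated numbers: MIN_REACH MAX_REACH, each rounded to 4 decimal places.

Link lengths: [5.5, 6.8, 3.1]
max_reach = 5.5 + 6.8 + 3.1 = 15.4
L_max = max([5.5, 6.8, 3.1]) = 6.8
S (sum of others) = 15.4 - 6.8 = 8.6
min_reach = max(0, 6.8 - 8.6) = max(0, -1.8) = 0

Answer: 0.0000 15.4000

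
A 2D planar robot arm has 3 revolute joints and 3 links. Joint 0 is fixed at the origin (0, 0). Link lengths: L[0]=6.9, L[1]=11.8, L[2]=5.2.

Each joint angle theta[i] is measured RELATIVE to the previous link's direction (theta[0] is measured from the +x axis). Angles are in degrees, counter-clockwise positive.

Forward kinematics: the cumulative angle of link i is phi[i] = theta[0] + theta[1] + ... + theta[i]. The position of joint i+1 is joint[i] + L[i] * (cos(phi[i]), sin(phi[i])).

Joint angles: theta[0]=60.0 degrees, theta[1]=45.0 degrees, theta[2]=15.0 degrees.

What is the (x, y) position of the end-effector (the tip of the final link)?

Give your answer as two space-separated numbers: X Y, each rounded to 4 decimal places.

Answer: -2.2041 21.8768

Derivation:
joint[0] = (0.0000, 0.0000)  (base)
link 0: phi[0] = 60 = 60 deg
  cos(60 deg) = 0.5000, sin(60 deg) = 0.8660
  joint[1] = (0.0000, 0.0000) + 6.9 * (0.5000, 0.8660) = (0.0000 + 3.4500, 0.0000 + 5.9756) = (3.4500, 5.9756)
link 1: phi[1] = 60 + 45 = 105 deg
  cos(105 deg) = -0.2588, sin(105 deg) = 0.9659
  joint[2] = (3.4500, 5.9756) + 11.8 * (-0.2588, 0.9659) = (3.4500 + -3.0541, 5.9756 + 11.3979) = (0.3959, 17.3735)
link 2: phi[2] = 60 + 45 + 15 = 120 deg
  cos(120 deg) = -0.5000, sin(120 deg) = 0.8660
  joint[3] = (0.3959, 17.3735) + 5.2 * (-0.5000, 0.8660) = (0.3959 + -2.6000, 17.3735 + 4.5033) = (-2.2041, 21.8768)
End effector: (-2.2041, 21.8768)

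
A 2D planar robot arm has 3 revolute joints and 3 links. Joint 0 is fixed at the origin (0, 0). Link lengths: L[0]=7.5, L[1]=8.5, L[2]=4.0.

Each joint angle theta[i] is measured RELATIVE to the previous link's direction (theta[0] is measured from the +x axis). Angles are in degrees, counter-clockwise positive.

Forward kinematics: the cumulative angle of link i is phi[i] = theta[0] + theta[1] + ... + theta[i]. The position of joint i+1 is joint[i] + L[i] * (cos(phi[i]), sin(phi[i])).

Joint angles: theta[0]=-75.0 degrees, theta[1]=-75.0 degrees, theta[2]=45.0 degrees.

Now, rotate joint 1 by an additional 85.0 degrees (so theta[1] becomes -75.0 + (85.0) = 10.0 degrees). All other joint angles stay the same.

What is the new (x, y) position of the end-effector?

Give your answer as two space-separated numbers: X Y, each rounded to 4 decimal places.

Answer: 9.2922 -16.3161

Derivation:
joint[0] = (0.0000, 0.0000)  (base)
link 0: phi[0] = -75 = -75 deg
  cos(-75 deg) = 0.2588, sin(-75 deg) = -0.9659
  joint[1] = (0.0000, 0.0000) + 7.5 * (0.2588, -0.9659) = (0.0000 + 1.9411, 0.0000 + -7.2444) = (1.9411, -7.2444)
link 1: phi[1] = -75 + 10 = -65 deg
  cos(-65 deg) = 0.4226, sin(-65 deg) = -0.9063
  joint[2] = (1.9411, -7.2444) + 8.5 * (0.4226, -0.9063) = (1.9411 + 3.5923, -7.2444 + -7.7036) = (5.5334, -14.9481)
link 2: phi[2] = -75 + 10 + 45 = -20 deg
  cos(-20 deg) = 0.9397, sin(-20 deg) = -0.3420
  joint[3] = (5.5334, -14.9481) + 4 * (0.9397, -0.3420) = (5.5334 + 3.7588, -14.9481 + -1.3681) = (9.2922, -16.3161)
End effector: (9.2922, -16.3161)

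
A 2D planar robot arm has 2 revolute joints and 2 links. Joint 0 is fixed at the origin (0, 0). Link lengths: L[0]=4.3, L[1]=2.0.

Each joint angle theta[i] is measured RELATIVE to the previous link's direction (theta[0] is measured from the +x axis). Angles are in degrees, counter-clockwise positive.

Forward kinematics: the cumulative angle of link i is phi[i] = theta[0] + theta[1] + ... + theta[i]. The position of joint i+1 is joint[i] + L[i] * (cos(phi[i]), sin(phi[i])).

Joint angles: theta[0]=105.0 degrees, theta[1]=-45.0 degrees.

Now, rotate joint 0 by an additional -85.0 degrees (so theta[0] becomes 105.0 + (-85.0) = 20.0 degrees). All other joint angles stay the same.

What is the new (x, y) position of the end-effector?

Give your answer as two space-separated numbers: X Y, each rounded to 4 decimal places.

joint[0] = (0.0000, 0.0000)  (base)
link 0: phi[0] = 20 = 20 deg
  cos(20 deg) = 0.9397, sin(20 deg) = 0.3420
  joint[1] = (0.0000, 0.0000) + 4.3 * (0.9397, 0.3420) = (0.0000 + 4.0407, 0.0000 + 1.4707) = (4.0407, 1.4707)
link 1: phi[1] = 20 + -45 = -25 deg
  cos(-25 deg) = 0.9063, sin(-25 deg) = -0.4226
  joint[2] = (4.0407, 1.4707) + 2 * (0.9063, -0.4226) = (4.0407 + 1.8126, 1.4707 + -0.8452) = (5.8533, 0.6255)
End effector: (5.8533, 0.6255)

Answer: 5.8533 0.6255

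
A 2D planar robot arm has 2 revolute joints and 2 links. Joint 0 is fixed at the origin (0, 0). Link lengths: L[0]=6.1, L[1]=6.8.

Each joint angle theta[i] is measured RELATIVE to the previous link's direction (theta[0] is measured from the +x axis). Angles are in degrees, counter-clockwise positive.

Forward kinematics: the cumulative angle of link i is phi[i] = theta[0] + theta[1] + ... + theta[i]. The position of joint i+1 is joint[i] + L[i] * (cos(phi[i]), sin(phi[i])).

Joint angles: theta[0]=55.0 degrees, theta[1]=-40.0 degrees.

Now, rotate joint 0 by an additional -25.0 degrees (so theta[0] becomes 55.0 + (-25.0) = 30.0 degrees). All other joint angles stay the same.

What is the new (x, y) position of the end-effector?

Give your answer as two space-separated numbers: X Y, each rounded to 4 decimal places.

Answer: 11.9794 1.8692

Derivation:
joint[0] = (0.0000, 0.0000)  (base)
link 0: phi[0] = 30 = 30 deg
  cos(30 deg) = 0.8660, sin(30 deg) = 0.5000
  joint[1] = (0.0000, 0.0000) + 6.1 * (0.8660, 0.5000) = (0.0000 + 5.2828, 0.0000 + 3.0500) = (5.2828, 3.0500)
link 1: phi[1] = 30 + -40 = -10 deg
  cos(-10 deg) = 0.9848, sin(-10 deg) = -0.1736
  joint[2] = (5.2828, 3.0500) + 6.8 * (0.9848, -0.1736) = (5.2828 + 6.6967, 3.0500 + -1.1808) = (11.9794, 1.8692)
End effector: (11.9794, 1.8692)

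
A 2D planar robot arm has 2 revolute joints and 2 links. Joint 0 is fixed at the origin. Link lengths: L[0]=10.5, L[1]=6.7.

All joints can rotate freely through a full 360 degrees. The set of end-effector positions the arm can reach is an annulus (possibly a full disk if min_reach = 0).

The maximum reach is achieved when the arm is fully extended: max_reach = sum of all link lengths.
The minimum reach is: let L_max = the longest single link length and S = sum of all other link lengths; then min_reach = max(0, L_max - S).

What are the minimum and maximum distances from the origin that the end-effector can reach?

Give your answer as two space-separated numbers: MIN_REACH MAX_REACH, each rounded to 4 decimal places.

Link lengths: [10.5, 6.7]
max_reach = 10.5 + 6.7 = 17.2
L_max = max([10.5, 6.7]) = 10.5
S (sum of others) = 17.2 - 10.5 = 6.7
min_reach = max(0, 10.5 - 6.7) = max(0, 3.8) = 3.8

Answer: 3.8000 17.2000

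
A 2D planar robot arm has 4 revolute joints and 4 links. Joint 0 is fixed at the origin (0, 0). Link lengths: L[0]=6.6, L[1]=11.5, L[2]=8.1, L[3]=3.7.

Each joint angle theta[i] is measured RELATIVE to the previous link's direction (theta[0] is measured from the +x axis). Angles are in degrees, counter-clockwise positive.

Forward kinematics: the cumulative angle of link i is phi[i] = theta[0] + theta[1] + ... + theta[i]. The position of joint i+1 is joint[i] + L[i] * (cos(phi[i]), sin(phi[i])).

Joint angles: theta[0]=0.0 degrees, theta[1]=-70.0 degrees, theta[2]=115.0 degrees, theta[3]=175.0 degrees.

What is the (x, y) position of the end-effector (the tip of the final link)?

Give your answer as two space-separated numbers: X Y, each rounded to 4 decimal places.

joint[0] = (0.0000, 0.0000)  (base)
link 0: phi[0] = 0 = 0 deg
  cos(0 deg) = 1.0000, sin(0 deg) = 0.0000
  joint[1] = (0.0000, 0.0000) + 6.6 * (1.0000, 0.0000) = (0.0000 + 6.6000, 0.0000 + 0.0000) = (6.6000, 0.0000)
link 1: phi[1] = 0 + -70 = -70 deg
  cos(-70 deg) = 0.3420, sin(-70 deg) = -0.9397
  joint[2] = (6.6000, 0.0000) + 11.5 * (0.3420, -0.9397) = (6.6000 + 3.9332, 0.0000 + -10.8065) = (10.5332, -10.8065)
link 2: phi[2] = 0 + -70 + 115 = 45 deg
  cos(45 deg) = 0.7071, sin(45 deg) = 0.7071
  joint[3] = (10.5332, -10.8065) + 8.1 * (0.7071, 0.7071) = (10.5332 + 5.7276, -10.8065 + 5.7276) = (16.2608, -5.0789)
link 3: phi[3] = 0 + -70 + 115 + 175 = 220 deg
  cos(220 deg) = -0.7660, sin(220 deg) = -0.6428
  joint[4] = (16.2608, -5.0789) + 3.7 * (-0.7660, -0.6428) = (16.2608 + -2.8344, -5.0789 + -2.3783) = (13.4264, -7.4572)
End effector: (13.4264, -7.4572)

Answer: 13.4264 -7.4572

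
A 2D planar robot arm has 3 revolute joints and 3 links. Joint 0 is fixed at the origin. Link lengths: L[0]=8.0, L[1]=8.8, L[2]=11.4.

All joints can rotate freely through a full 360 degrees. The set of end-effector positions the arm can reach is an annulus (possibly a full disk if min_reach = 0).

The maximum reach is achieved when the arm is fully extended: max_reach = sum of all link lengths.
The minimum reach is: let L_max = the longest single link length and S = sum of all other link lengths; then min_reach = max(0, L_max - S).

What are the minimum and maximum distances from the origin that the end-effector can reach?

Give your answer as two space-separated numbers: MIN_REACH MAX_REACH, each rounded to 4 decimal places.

Link lengths: [8.0, 8.8, 11.4]
max_reach = 8 + 8.8 + 11.4 = 28.2
L_max = max([8.0, 8.8, 11.4]) = 11.4
S (sum of others) = 28.2 - 11.4 = 16.8
min_reach = max(0, 11.4 - 16.8) = max(0, -5.4) = 0

Answer: 0.0000 28.2000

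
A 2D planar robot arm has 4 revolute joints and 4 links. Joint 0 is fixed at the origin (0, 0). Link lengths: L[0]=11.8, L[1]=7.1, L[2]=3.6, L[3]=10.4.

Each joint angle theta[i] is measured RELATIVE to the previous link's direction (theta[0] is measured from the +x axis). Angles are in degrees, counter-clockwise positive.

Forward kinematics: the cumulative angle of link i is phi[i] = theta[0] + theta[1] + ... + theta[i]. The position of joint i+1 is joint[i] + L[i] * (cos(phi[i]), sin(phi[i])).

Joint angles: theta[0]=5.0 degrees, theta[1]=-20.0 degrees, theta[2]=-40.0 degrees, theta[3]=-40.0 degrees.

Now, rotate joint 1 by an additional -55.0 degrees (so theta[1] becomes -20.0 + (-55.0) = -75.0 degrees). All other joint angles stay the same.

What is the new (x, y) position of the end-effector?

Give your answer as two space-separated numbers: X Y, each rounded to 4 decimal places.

Answer: 3.9455 -14.2263

Derivation:
joint[0] = (0.0000, 0.0000)  (base)
link 0: phi[0] = 5 = 5 deg
  cos(5 deg) = 0.9962, sin(5 deg) = 0.0872
  joint[1] = (0.0000, 0.0000) + 11.8 * (0.9962, 0.0872) = (0.0000 + 11.7551, 0.0000 + 1.0284) = (11.7551, 1.0284)
link 1: phi[1] = 5 + -75 = -70 deg
  cos(-70 deg) = 0.3420, sin(-70 deg) = -0.9397
  joint[2] = (11.7551, 1.0284) + 7.1 * (0.3420, -0.9397) = (11.7551 + 2.4283, 1.0284 + -6.6718) = (14.1834, -5.6434)
link 2: phi[2] = 5 + -75 + -40 = -110 deg
  cos(-110 deg) = -0.3420, sin(-110 deg) = -0.9397
  joint[3] = (14.1834, -5.6434) + 3.6 * (-0.3420, -0.9397) = (14.1834 + -1.2313, -5.6434 + -3.3829) = (12.9522, -9.0263)
link 3: phi[3] = 5 + -75 + -40 + -40 = -150 deg
  cos(-150 deg) = -0.8660, sin(-150 deg) = -0.5000
  joint[4] = (12.9522, -9.0263) + 10.4 * (-0.8660, -0.5000) = (12.9522 + -9.0067, -9.0263 + -5.2000) = (3.9455, -14.2263)
End effector: (3.9455, -14.2263)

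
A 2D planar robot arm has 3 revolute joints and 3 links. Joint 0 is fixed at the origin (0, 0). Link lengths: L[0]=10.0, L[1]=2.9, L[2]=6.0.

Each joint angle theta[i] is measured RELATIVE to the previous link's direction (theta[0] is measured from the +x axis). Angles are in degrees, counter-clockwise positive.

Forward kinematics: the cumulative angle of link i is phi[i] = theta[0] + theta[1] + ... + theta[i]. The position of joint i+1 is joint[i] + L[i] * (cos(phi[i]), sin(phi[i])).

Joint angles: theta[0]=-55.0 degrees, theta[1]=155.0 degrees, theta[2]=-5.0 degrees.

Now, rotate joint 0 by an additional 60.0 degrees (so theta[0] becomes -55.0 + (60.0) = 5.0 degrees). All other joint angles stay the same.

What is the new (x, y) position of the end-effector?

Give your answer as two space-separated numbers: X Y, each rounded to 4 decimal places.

joint[0] = (0.0000, 0.0000)  (base)
link 0: phi[0] = 5 = 5 deg
  cos(5 deg) = 0.9962, sin(5 deg) = 0.0872
  joint[1] = (0.0000, 0.0000) + 10 * (0.9962, 0.0872) = (0.0000 + 9.9619, 0.0000 + 0.8716) = (9.9619, 0.8716)
link 1: phi[1] = 5 + 155 = 160 deg
  cos(160 deg) = -0.9397, sin(160 deg) = 0.3420
  joint[2] = (9.9619, 0.8716) + 2.9 * (-0.9397, 0.3420) = (9.9619 + -2.7251, 0.8716 + 0.9919) = (7.2368, 1.8634)
link 2: phi[2] = 5 + 155 + -5 = 155 deg
  cos(155 deg) = -0.9063, sin(155 deg) = 0.4226
  joint[3] = (7.2368, 1.8634) + 6 * (-0.9063, 0.4226) = (7.2368 + -5.4378, 1.8634 + 2.5357) = (1.7990, 4.3991)
End effector: (1.7990, 4.3991)

Answer: 1.7990 4.3991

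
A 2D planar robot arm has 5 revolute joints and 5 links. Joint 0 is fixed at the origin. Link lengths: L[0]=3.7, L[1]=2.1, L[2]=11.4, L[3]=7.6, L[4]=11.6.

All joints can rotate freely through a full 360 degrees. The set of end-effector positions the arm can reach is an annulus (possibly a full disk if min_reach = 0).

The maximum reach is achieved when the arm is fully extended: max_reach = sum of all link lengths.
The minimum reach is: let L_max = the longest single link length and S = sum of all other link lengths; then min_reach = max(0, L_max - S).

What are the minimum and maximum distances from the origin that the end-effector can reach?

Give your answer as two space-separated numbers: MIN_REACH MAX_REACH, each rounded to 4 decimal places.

Answer: 0.0000 36.4000

Derivation:
Link lengths: [3.7, 2.1, 11.4, 7.6, 11.6]
max_reach = 3.7 + 2.1 + 11.4 + 7.6 + 11.6 = 36.4
L_max = max([3.7, 2.1, 11.4, 7.6, 11.6]) = 11.6
S (sum of others) = 36.4 - 11.6 = 24.8
min_reach = max(0, 11.6 - 24.8) = max(0, -13.2) = 0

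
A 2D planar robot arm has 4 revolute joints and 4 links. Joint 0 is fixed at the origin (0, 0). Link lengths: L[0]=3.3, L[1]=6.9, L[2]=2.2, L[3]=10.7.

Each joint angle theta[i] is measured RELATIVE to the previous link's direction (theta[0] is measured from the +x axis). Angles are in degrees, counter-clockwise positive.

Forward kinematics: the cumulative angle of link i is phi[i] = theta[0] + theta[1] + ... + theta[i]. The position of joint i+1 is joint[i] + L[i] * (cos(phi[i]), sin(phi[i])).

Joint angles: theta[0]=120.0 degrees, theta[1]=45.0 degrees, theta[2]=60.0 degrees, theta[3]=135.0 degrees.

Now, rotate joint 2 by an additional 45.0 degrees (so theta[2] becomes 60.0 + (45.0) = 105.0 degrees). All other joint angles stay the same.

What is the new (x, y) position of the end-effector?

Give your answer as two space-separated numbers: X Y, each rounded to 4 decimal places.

joint[0] = (0.0000, 0.0000)  (base)
link 0: phi[0] = 120 = 120 deg
  cos(120 deg) = -0.5000, sin(120 deg) = 0.8660
  joint[1] = (0.0000, 0.0000) + 3.3 * (-0.5000, 0.8660) = (0.0000 + -1.6500, 0.0000 + 2.8579) = (-1.6500, 2.8579)
link 1: phi[1] = 120 + 45 = 165 deg
  cos(165 deg) = -0.9659, sin(165 deg) = 0.2588
  joint[2] = (-1.6500, 2.8579) + 6.9 * (-0.9659, 0.2588) = (-1.6500 + -6.6649, 2.8579 + 1.7859) = (-8.3149, 4.6437)
link 2: phi[2] = 120 + 45 + 105 = 270 deg
  cos(270 deg) = -0.0000, sin(270 deg) = -1.0000
  joint[3] = (-8.3149, 4.6437) + 2.2 * (-0.0000, -1.0000) = (-8.3149 + -0.0000, 4.6437 + -2.2000) = (-8.3149, 2.4437)
link 3: phi[3] = 120 + 45 + 105 + 135 = 405 deg
  cos(405 deg) = 0.7071, sin(405 deg) = 0.7071
  joint[4] = (-8.3149, 2.4437) + 10.7 * (0.7071, 0.7071) = (-8.3149 + 7.5660, 2.4437 + 7.5660) = (-0.7488, 10.0098)
End effector: (-0.7488, 10.0098)

Answer: -0.7488 10.0098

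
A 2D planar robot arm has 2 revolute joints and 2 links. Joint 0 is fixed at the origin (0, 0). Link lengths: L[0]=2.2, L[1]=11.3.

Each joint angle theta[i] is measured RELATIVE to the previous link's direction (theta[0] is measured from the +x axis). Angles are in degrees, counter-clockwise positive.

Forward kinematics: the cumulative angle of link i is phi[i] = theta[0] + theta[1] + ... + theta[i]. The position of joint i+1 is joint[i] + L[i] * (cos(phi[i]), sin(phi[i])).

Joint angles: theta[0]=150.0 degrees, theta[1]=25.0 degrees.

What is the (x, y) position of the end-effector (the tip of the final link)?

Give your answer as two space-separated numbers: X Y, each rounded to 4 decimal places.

joint[0] = (0.0000, 0.0000)  (base)
link 0: phi[0] = 150 = 150 deg
  cos(150 deg) = -0.8660, sin(150 deg) = 0.5000
  joint[1] = (0.0000, 0.0000) + 2.2 * (-0.8660, 0.5000) = (0.0000 + -1.9053, 0.0000 + 1.1000) = (-1.9053, 1.1000)
link 1: phi[1] = 150 + 25 = 175 deg
  cos(175 deg) = -0.9962, sin(175 deg) = 0.0872
  joint[2] = (-1.9053, 1.1000) + 11.3 * (-0.9962, 0.0872) = (-1.9053 + -11.2570, 1.1000 + 0.9849) = (-13.1623, 2.0849)
End effector: (-13.1623, 2.0849)

Answer: -13.1623 2.0849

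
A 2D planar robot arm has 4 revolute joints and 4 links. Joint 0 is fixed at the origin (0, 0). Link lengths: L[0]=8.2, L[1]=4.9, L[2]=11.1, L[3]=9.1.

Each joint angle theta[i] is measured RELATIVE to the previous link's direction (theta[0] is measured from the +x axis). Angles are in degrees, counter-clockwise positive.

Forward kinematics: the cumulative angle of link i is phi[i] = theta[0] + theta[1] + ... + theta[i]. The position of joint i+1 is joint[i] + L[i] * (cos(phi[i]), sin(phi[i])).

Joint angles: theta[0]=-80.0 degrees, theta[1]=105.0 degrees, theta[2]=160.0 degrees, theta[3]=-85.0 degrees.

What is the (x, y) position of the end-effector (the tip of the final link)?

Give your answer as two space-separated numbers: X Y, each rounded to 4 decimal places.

joint[0] = (0.0000, 0.0000)  (base)
link 0: phi[0] = -80 = -80 deg
  cos(-80 deg) = 0.1736, sin(-80 deg) = -0.9848
  joint[1] = (0.0000, 0.0000) + 8.2 * (0.1736, -0.9848) = (0.0000 + 1.4239, 0.0000 + -8.0754) = (1.4239, -8.0754)
link 1: phi[1] = -80 + 105 = 25 deg
  cos(25 deg) = 0.9063, sin(25 deg) = 0.4226
  joint[2] = (1.4239, -8.0754) + 4.9 * (0.9063, 0.4226) = (1.4239 + 4.4409, -8.0754 + 2.0708) = (5.8648, -6.0046)
link 2: phi[2] = -80 + 105 + 160 = 185 deg
  cos(185 deg) = -0.9962, sin(185 deg) = -0.0872
  joint[3] = (5.8648, -6.0046) + 11.1 * (-0.9962, -0.0872) = (5.8648 + -11.0578, -6.0046 + -0.9674) = (-5.1929, -6.9720)
link 3: phi[3] = -80 + 105 + 160 + -85 = 100 deg
  cos(100 deg) = -0.1736, sin(100 deg) = 0.9848
  joint[4] = (-5.1929, -6.9720) + 9.1 * (-0.1736, 0.9848) = (-5.1929 + -1.5802, -6.9720 + 8.9618) = (-6.7731, 1.9897)
End effector: (-6.7731, 1.9897)

Answer: -6.7731 1.9897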